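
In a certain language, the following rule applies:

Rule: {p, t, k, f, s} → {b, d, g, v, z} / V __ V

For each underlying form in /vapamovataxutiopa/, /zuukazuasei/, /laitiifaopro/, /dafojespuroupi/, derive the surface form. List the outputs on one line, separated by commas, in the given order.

/vapamovataxutiopa/: /p/ is a voiceless obstruent between vowels /a/ and /a/, so it voices to [b]. /t/ is a voiceless obstruent between vowels /a/ and /a/, so it voices to [d]. /t/ is a voiceless obstruent between vowels /u/ and /i/, so it voices to [d]. /p/ is a voiceless obstruent between vowels /o/ and /a/, so it voices to [b]. → [vabamovadaxudioba].
/zuukazuasei/: /k/ is a voiceless obstruent between vowels /u/ and /a/, so it voices to [g]. /s/ is a voiceless obstruent between vowels /a/ and /e/, so it voices to [z]. → [zuugazuazei].
/laitiifaopro/: /t/ is a voiceless obstruent between vowels /i/ and /i/, so it voices to [d]. /f/ is a voiceless obstruent between vowels /i/ and /a/, so it voices to [v]. → [laidiivaopro].
/dafojespuroupi/: /f/ is a voiceless obstruent between vowels /a/ and /o/, so it voices to [v]. /p/ is a voiceless obstruent between vowels /u/ and /i/, so it voices to [b]. → [davojespuroubi].

vabamovadaxudioba, zuugazuazei, laidiivaopro, davojespuroubi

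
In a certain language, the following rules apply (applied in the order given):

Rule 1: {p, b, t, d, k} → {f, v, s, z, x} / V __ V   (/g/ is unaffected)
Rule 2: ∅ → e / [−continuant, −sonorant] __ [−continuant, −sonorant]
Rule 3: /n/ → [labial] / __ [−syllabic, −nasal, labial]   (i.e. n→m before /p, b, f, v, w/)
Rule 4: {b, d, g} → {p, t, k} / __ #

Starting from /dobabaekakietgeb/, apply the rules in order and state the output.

Rule 1 (intervocalic spirantization): /b/ is a stop between vowels /o/ and /a/, so it spirantizes to the fricative [v]. /b/ is a stop between vowels /a/ and /a/, so it spirantizes to the fricative [v]. /k/ is a stop between vowels /e/ and /a/, so it spirantizes to the fricative [x]. /k/ is a stop between vowels /a/ and /i/, so it spirantizes to the fricative [x]. /dobabaekakietgeb/ → dovavaexaxietgeb.
Rule 2 (stop-cluster e-epenthesis): /t/ and /g/ form a stop–stop cluster, so [e] is inserted between them. /dovavaexaxietgeb/ → dovavaexaxietegeb.
Rule 3 (nasal place assimilation): no segment meets the environment; /dovavaexaxietegeb/ is unchanged.
Rule 4 (final devoicing): /b/ is a voiced stop in word-final position, so it devoices to [p]. /dovavaexaxietegeb/ → dovavaexaxietegep.

dovavaexaxietegep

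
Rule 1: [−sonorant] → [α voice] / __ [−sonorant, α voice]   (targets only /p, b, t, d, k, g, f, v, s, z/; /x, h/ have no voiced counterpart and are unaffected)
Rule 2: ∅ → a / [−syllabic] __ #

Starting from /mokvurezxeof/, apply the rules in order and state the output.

mogvuresxeofa

Rule 1 (regressive voicing assimilation): /k/ precedes the voiced obstruent /v/, so it voices to [g] by assimilation. /z/ precedes the voiceless obstruent /x/, so it devoices to [s] by assimilation. /mokvurezxeof/ → mogvuresxeof.
Rule 2 (final a-epenthesis): the form ends in the consonant /f/, so [a] is inserted word-finally. /mogvuresxeof/ → mogvuresxeofa.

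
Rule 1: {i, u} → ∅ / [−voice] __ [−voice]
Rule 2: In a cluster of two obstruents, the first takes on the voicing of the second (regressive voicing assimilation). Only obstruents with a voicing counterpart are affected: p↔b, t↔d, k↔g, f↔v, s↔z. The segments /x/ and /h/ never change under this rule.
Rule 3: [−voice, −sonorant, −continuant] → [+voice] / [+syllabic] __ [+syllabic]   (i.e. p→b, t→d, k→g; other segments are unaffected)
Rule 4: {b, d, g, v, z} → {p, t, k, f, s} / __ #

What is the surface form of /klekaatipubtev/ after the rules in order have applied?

Rule 1 (high vowel syncope): /i/ is a high vowel flanked by voiceless consonants /t/ and /p/, so it deletes. /klekaatipubtev/ → klekaatpubtev.
Rule 2 (regressive voicing assimilation): /b/ precedes the voiceless obstruent /t/, so it devoices to [p] by assimilation. /klekaatpubtev/ → klekaatpuptev.
Rule 3 (intervocalic voicing): /k/ is a voiceless stop between vowels /e/ and /a/, so it voices to [g]. /klekaatpuptev/ → klegaatpuptev.
Rule 4 (final devoicing): /v/ is a voiced obstruent in word-final position, so it devoices to [f]. /klegaatpuptev/ → klegaatpuptef.

klegaatpuptef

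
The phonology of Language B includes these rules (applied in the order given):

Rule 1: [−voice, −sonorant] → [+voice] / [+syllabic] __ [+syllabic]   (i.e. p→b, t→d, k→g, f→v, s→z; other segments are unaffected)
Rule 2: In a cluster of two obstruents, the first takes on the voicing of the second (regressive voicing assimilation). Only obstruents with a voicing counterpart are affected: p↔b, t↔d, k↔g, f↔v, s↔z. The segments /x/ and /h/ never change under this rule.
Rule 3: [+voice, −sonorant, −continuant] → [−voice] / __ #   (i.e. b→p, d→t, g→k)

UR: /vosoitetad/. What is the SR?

Rule 1 (intervocalic voicing): /s/ is a voiceless obstruent between vowels /o/ and /o/, so it voices to [z]. /t/ is a voiceless obstruent between vowels /i/ and /e/, so it voices to [d]. /t/ is a voiceless obstruent between vowels /e/ and /a/, so it voices to [d]. /vosoitetad/ → vozoidedad.
Rule 2 (regressive voicing assimilation): no segment meets the environment; /vozoidedad/ is unchanged.
Rule 3 (final devoicing): /d/ is a voiced stop in word-final position, so it devoices to [t]. /vozoidedad/ → vozoidedat.

vozoidedat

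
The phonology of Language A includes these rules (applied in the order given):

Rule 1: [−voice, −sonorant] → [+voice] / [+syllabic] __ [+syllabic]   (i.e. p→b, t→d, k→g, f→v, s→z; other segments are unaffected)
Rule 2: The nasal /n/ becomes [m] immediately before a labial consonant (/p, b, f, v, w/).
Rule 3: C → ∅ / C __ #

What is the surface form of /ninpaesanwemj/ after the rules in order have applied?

Rule 1 (intervocalic voicing): /s/ is a voiceless obstruent between vowels /e/ and /a/, so it voices to [z]. /ninpaesanwemj/ → ninpaezanwemj.
Rule 2 (nasal place assimilation): /n/ precedes the labial consonant /p/, so it assimilates in place to [m]. /n/ precedes the labial consonant /w/, so it assimilates in place to [m]. /ninpaezanwemj/ → nimpaezamwemj.
Rule 3 (final cluster simplification): /j/ is the second consonant of a word-final cluster /mj/, so it deletes. /nimpaezamwemj/ → nimpaezamwem.

nimpaezamwem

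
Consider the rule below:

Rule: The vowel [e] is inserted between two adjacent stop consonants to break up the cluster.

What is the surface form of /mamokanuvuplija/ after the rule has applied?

No segment of /mamokanuvuplija/ meets the structural description of the rule, so the form surfaces unchanged.

mamokanuvuplija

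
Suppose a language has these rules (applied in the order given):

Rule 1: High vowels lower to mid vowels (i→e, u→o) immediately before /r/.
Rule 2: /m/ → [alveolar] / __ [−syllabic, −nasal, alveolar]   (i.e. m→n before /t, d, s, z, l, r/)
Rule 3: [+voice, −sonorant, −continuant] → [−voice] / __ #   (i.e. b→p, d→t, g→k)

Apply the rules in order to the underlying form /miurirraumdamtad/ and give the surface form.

Rule 1 (pre-rhotic lowering): /u/ is a high vowel immediately before /r/, so it lowers to [o]. /i/ is a high vowel immediately before /r/, so it lowers to [e]. /miurirraumdamtad/ → miorerraumdamtad.
Rule 2 (nasal place assimilation): /m/ precedes the alveolar consonant /d/, so it assimilates in place to [n]. /m/ precedes the alveolar consonant /t/, so it assimilates in place to [n]. /miorerraumdamtad/ → miorerraundantad.
Rule 3 (final devoicing): /d/ is a voiced stop in word-final position, so it devoices to [t]. /miorerraundantad/ → miorerraundantat.

miorerraundantat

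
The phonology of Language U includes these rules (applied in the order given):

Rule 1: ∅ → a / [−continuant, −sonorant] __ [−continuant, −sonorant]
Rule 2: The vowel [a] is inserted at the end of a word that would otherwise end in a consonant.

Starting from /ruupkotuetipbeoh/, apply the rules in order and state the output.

ruupakotuetipabeoha

Rule 1 (stop-cluster a-epenthesis): /p/ and /k/ form a stop–stop cluster, so [a] is inserted between them. /p/ and /b/ form a stop–stop cluster, so [a] is inserted between them. /ruupkotuetipbeoh/ → ruupakotuetipabeoh.
Rule 2 (final a-epenthesis): the form ends in the consonant /h/, so [a] is inserted word-finally. /ruupakotuetipabeoh/ → ruupakotuetipabeoha.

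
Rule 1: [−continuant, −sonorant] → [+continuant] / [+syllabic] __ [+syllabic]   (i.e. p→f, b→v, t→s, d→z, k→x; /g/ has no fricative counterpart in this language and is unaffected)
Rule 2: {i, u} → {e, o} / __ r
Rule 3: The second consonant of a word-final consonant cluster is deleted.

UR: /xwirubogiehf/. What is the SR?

xweruvogieh

Rule 1 (intervocalic spirantization): /b/ is a stop between vowels /u/ and /o/, so it spirantizes to the fricative [v]. /xwirubogiehf/ → xwiruvogiehf.
Rule 2 (pre-rhotic lowering): /i/ is a high vowel immediately before /r/, so it lowers to [e]. /xwiruvogiehf/ → xweruvogiehf.
Rule 3 (final cluster simplification): /f/ is the second consonant of a word-final cluster /hf/, so it deletes. /xweruvogiehf/ → xweruvogieh.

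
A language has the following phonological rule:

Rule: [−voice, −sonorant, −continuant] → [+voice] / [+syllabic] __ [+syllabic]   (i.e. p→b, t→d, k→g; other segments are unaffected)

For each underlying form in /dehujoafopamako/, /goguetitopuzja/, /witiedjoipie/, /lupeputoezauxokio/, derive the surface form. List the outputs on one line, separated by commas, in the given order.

dehujoafobamago, goguedidobuzja, widiedjoibie, lubebudoezauxogio

/dehujoafopamako/: /p/ is a voiceless stop between vowels /o/ and /a/, so it voices to [b]. /k/ is a voiceless stop between vowels /a/ and /o/, so it voices to [g]. → [dehujoafobamago].
/goguetitopuzja/: /t/ is a voiceless stop between vowels /e/ and /i/, so it voices to [d]. /t/ is a voiceless stop between vowels /i/ and /o/, so it voices to [d]. /p/ is a voiceless stop between vowels /o/ and /u/, so it voices to [b]. → [goguedidobuzja].
/witiedjoipie/: /t/ is a voiceless stop between vowels /i/ and /i/, so it voices to [d]. /p/ is a voiceless stop between vowels /i/ and /i/, so it voices to [b]. → [widiedjoibie].
/lupeputoezauxokio/: /p/ is a voiceless stop between vowels /u/ and /e/, so it voices to [b]. /p/ is a voiceless stop between vowels /e/ and /u/, so it voices to [b]. /t/ is a voiceless stop between vowels /u/ and /o/, so it voices to [d]. /k/ is a voiceless stop between vowels /o/ and /i/, so it voices to [g]. → [lubebudoezauxogio].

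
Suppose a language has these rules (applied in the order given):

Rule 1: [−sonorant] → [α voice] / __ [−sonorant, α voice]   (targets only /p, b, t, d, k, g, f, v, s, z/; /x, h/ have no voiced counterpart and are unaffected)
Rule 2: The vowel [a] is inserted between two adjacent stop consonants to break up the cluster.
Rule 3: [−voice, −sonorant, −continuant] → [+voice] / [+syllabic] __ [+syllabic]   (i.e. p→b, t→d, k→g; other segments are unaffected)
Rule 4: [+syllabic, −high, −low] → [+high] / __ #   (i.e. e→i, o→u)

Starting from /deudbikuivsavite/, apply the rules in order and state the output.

deudabiguifsavidi

Rule 1 (regressive voicing assimilation): /v/ precedes the voiceless obstruent /s/, so it devoices to [f] by assimilation. /deudbikuivsavite/ → deudbikuifsavite.
Rule 2 (stop-cluster a-epenthesis): /d/ and /b/ form a stop–stop cluster, so [a] is inserted between them. /deudbikuifsavite/ → deudabikuifsavite.
Rule 3 (intervocalic voicing): /k/ is a voiceless stop between vowels /i/ and /u/, so it voices to [g]. /t/ is a voiceless stop between vowels /i/ and /e/, so it voices to [d]. /deudabikuifsavite/ → deudabiguifsavide.
Rule 4 (final vowel raising): /e/ is a mid vowel in word-final position, so it raises to [i]. /deudabiguifsavide/ → deudabiguifsavidi.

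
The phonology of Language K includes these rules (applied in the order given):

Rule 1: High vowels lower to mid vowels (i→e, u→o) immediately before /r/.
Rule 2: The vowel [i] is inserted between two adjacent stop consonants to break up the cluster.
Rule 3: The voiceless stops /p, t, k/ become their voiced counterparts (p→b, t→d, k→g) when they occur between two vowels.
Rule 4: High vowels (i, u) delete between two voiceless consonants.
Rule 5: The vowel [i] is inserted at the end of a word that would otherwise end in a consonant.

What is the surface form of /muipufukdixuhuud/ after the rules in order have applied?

Rule 1 (pre-rhotic lowering): no segment meets the environment; /muipufukdixuhuud/ is unchanged.
Rule 2 (stop-cluster i-epenthesis): /k/ and /d/ form a stop–stop cluster, so [i] is inserted between them. /muipufukdixuhuud/ → muipufukidixuhuud.
Rule 3 (intervocalic voicing): /p/ is a voiceless stop between vowels /i/ and /u/, so it voices to [b]. /k/ is a voiceless stop between vowels /u/ and /i/, so it voices to [g]. /muipufukidixuhuud/ → muibufugidixuhuud.
Rule 4 (high vowel syncope): /u/ is a high vowel flanked by voiceless consonants /x/ and /h/, so it deletes. /muibufugidixuhuud/ → muibufugidixhuud.
Rule 5 (final i-epenthesis): the form ends in the consonant /d/, so [i] is inserted word-finally. /muibufugidixhuud/ → muibufugidixhuudi.

muibufugidixhuudi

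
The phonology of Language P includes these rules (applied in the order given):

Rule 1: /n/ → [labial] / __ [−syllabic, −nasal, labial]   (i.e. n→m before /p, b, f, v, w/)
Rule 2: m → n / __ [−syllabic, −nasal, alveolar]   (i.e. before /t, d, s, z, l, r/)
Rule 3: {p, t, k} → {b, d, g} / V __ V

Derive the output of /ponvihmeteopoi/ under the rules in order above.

pomvihmedeoboi

Rule 1 (nasal place assimilation): /n/ precedes the labial consonant /v/, so it assimilates in place to [m]. /ponvihmeteopoi/ → pomvihmeteopoi.
Rule 2 (nasal place assimilation): no segment meets the environment; /pomvihmeteopoi/ is unchanged.
Rule 3 (intervocalic voicing): /t/ is a voiceless stop between vowels /e/ and /e/, so it voices to [d]. /p/ is a voiceless stop between vowels /o/ and /o/, so it voices to [b]. /pomvihmeteopoi/ → pomvihmedeoboi.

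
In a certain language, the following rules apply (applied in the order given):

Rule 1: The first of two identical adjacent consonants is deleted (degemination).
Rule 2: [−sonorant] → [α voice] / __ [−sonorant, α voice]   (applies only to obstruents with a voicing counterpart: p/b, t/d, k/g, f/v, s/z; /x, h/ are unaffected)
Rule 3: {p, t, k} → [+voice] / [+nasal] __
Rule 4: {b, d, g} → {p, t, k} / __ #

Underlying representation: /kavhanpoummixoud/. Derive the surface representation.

kafhanboumixout

Rule 1 (degemination): /mm/ is a geminate; the first /m/ deletes. /kavhanpoummixoud/ → kavhanpoumixoud.
Rule 2 (regressive voicing assimilation): /v/ precedes the voiceless obstruent /h/, so it devoices to [f] by assimilation. /kavhanpoumixoud/ → kafhanpoumixoud.
Rule 3 (post-nasal voicing): /p/ is a voiceless stop immediately after the nasal /n/, so it voices to [b]. /kafhanpoumixoud/ → kafhanboumixoud.
Rule 4 (final devoicing): /d/ is a voiced stop in word-final position, so it devoices to [t]. /kafhanboumixoud/ → kafhanboumixout.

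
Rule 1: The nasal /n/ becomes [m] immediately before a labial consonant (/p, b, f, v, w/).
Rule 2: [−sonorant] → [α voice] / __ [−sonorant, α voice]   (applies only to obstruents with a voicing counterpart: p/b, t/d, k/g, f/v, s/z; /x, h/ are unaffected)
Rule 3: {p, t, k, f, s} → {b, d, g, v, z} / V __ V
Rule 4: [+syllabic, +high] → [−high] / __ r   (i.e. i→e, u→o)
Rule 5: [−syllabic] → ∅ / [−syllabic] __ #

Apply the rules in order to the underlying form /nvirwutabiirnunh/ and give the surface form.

Rule 1 (nasal place assimilation): /n/ precedes the labial consonant /v/, so it assimilates in place to [m]. /nvirwutabiirnunh/ → mvirwutabiirnunh.
Rule 2 (regressive voicing assimilation): no segment meets the environment; /mvirwutabiirnunh/ is unchanged.
Rule 3 (intervocalic voicing): /t/ is a voiceless obstruent between vowels /u/ and /a/, so it voices to [d]. /mvirwutabiirnunh/ → mvirwudabiirnunh.
Rule 4 (pre-rhotic lowering): /i/ is a high vowel immediately before /r/, so it lowers to [e]. /i/ is a high vowel immediately before /r/, so it lowers to [e]. /mvirwudabiirnunh/ → mverwudabiernunh.
Rule 5 (final cluster simplification): /h/ is the second consonant of a word-final cluster /nh/, so it deletes. /mverwudabiernunh/ → mverwudabiernun.

mverwudabiernun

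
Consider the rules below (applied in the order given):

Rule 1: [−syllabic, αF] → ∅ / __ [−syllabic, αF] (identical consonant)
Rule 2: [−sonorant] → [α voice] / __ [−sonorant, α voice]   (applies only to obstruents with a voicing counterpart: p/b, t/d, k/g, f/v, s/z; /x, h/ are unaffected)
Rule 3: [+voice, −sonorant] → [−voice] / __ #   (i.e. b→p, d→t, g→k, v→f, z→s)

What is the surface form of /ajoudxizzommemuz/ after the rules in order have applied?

ajoutxizomemus

Rule 1 (degemination): /zz/ is a geminate; the first /z/ deletes. /mm/ is a geminate; the first /m/ deletes. /ajoudxizzommemuz/ → ajoudxizomemuz.
Rule 2 (regressive voicing assimilation): /d/ precedes the voiceless obstruent /x/, so it devoices to [t] by assimilation. /ajoudxizomemuz/ → ajoutxizomemuz.
Rule 3 (final devoicing): /z/ is a voiced obstruent in word-final position, so it devoices to [s]. /ajoutxizomemuz/ → ajoutxizomemus.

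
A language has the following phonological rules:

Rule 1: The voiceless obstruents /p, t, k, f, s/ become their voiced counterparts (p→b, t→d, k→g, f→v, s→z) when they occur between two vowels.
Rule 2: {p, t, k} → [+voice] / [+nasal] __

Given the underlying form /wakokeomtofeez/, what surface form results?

wagogeomdoveez

Rule 1 (intervocalic voicing): /k/ is a voiceless obstruent between vowels /a/ and /o/, so it voices to [g]. /k/ is a voiceless obstruent between vowels /o/ and /e/, so it voices to [g]. /f/ is a voiceless obstruent between vowels /o/ and /e/, so it voices to [v]. /wakokeomtofeez/ → wagogeomtoveez.
Rule 2 (post-nasal voicing): /t/ is a voiceless stop immediately after the nasal /m/, so it voices to [d]. /wagogeomtoveez/ → wagogeomdoveez.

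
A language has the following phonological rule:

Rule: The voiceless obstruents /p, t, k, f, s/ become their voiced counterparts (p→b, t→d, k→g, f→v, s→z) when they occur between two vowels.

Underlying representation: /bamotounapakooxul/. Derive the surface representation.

bamodounabagooxul

/t/ is a voiceless obstruent between vowels /o/ and /o/, so it voices to [d].
/p/ is a voiceless obstruent between vowels /a/ and /a/, so it voices to [b].
/k/ is a voiceless obstruent between vowels /a/ and /o/, so it voices to [g].
Surface form: [bamodounabagooxul].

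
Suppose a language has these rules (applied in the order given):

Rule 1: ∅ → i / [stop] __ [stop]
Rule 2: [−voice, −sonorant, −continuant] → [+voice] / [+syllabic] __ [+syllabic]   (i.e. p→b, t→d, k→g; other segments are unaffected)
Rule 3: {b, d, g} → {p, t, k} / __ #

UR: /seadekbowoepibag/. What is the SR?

seadegibowoebibak

Rule 1 (stop-cluster i-epenthesis): /k/ and /b/ form a stop–stop cluster, so [i] is inserted between them. /seadekbowoepibag/ → seadekibowoepibag.
Rule 2 (intervocalic voicing): /k/ is a voiceless stop between vowels /e/ and /i/, so it voices to [g]. /p/ is a voiceless stop between vowels /e/ and /i/, so it voices to [b]. /seadekibowoepibag/ → seadegibowoebibag.
Rule 3 (final devoicing): /g/ is a voiced stop in word-final position, so it devoices to [k]. /seadegibowoebibag/ → seadegibowoebibak.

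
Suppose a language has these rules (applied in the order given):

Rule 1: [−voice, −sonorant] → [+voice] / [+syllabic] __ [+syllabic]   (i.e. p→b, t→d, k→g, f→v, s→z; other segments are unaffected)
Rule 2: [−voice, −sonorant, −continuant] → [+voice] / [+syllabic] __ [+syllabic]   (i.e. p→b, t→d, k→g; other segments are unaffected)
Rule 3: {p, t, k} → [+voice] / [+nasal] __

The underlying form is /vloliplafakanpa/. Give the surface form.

vloliplavaganba

Rule 1 (intervocalic voicing): /f/ is a voiceless obstruent between vowels /a/ and /a/, so it voices to [v]. /k/ is a voiceless obstruent between vowels /a/ and /a/, so it voices to [g]. /vloliplafakanpa/ → vloliplavaganpa.
Rule 2 (intervocalic voicing): no segment meets the environment; /vloliplavaganpa/ is unchanged.
Rule 3 (post-nasal voicing): /p/ is a voiceless stop immediately after the nasal /n/, so it voices to [b]. /vloliplavaganpa/ → vloliplavaganba.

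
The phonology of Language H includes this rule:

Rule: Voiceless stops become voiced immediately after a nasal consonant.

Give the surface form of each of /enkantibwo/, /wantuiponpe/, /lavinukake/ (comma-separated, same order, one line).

/enkantibwo/: /k/ is a voiceless stop immediately after the nasal /n/, so it voices to [g]. /t/ is a voiceless stop immediately after the nasal /n/, so it voices to [d]. → [engandibwo].
/wantuiponpe/: /t/ is a voiceless stop immediately after the nasal /n/, so it voices to [d]. /p/ is a voiceless stop immediately after the nasal /n/, so it voices to [b]. → [wanduiponbe].
/lavinukake/: the rule's environment is not met; surfaces unchanged as [lavinukake].

engandibwo, wanduiponbe, lavinukake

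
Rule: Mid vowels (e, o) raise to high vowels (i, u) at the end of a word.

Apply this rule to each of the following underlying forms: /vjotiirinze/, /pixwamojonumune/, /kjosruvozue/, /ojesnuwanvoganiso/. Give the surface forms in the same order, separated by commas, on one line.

/vjotiirinze/: /e/ is a mid vowel in word-final position, so it raises to [i]. → [vjotiirinzi].
/pixwamojonumune/: /e/ is a mid vowel in word-final position, so it raises to [i]. → [pixwamojonumuni].
/kjosruvozue/: /e/ is a mid vowel in word-final position, so it raises to [i]. → [kjosruvozui].
/ojesnuwanvoganiso/: /o/ is a mid vowel in word-final position, so it raises to [u]. → [ojesnuwanvoganisu].

vjotiirinzi, pixwamojonumuni, kjosruvozui, ojesnuwanvoganisu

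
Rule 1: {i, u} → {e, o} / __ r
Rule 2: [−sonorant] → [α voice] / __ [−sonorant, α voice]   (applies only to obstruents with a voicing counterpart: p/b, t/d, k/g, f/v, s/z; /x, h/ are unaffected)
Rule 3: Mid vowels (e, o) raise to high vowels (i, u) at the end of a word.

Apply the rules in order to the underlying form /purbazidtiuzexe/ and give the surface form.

Rule 1 (pre-rhotic lowering): /u/ is a high vowel immediately before /r/, so it lowers to [o]. /purbazidtiuzexe/ → porbazidtiuzexe.
Rule 2 (regressive voicing assimilation): /d/ precedes the voiceless obstruent /t/, so it devoices to [t] by assimilation. /porbazidtiuzexe/ → porbazittiuzexe.
Rule 3 (final vowel raising): /e/ is a mid vowel in word-final position, so it raises to [i]. /porbazittiuzexe/ → porbazittiuzexi.

porbazittiuzexi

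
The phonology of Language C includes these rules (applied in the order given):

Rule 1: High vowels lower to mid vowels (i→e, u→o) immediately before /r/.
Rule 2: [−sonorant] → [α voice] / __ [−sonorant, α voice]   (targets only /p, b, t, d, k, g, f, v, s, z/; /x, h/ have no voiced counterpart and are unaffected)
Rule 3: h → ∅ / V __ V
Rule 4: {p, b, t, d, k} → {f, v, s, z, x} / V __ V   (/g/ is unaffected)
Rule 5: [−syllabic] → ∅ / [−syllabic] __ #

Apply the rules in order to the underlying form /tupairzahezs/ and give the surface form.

Rule 1 (pre-rhotic lowering): /i/ is a high vowel immediately before /r/, so it lowers to [e]. /tupairzahezs/ → tupaerzahezs.
Rule 2 (regressive voicing assimilation): /z/ precedes the voiceless obstruent /s/, so it devoices to [s] by assimilation. /tupaerzahezs/ → tupaerzahess.
Rule 3 (intervocalic h-deletion): /h/ occurs between vowels /a/ and /e/, so it deletes. /tupaerzahess/ → tupaerzaess.
Rule 4 (intervocalic spirantization): /p/ is a stop between vowels /u/ and /a/, so it spirantizes to the fricative [f]. /tupaerzaess/ → tufaerzaess.
Rule 5 (final cluster simplification): /s/ is the second consonant of a word-final cluster /ss/, so it deletes. /tufaerzaess/ → tufaerzaes.

tufaerzaes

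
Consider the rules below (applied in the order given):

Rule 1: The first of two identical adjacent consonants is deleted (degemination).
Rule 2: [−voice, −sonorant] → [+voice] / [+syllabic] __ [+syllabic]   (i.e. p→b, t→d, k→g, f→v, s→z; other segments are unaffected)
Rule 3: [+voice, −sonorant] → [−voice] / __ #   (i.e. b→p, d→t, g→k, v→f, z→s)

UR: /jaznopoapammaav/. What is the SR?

jaznoboabamaaf

Rule 1 (degemination): /mm/ is a geminate; the first /m/ deletes. /jaznopoapammaav/ → jaznopoapamaav.
Rule 2 (intervocalic voicing): /p/ is a voiceless obstruent between vowels /o/ and /o/, so it voices to [b]. /p/ is a voiceless obstruent between vowels /a/ and /a/, so it voices to [b]. /jaznopoapamaav/ → jaznoboabamaav.
Rule 3 (final devoicing): /v/ is a voiced obstruent in word-final position, so it devoices to [f]. /jaznoboabamaav/ → jaznoboabamaaf.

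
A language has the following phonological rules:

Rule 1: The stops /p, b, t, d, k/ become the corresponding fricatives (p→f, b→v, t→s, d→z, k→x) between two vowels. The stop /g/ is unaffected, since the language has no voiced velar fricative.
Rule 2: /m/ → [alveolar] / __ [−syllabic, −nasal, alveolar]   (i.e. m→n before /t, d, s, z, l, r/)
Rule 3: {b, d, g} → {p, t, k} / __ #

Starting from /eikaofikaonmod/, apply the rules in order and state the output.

eixaofixaonmot

Rule 1 (intervocalic spirantization): /k/ is a stop between vowels /i/ and /a/, so it spirantizes to the fricative [x]. /k/ is a stop between vowels /i/ and /a/, so it spirantizes to the fricative [x]. /eikaofikaonmod/ → eixaofixaonmod.
Rule 2 (nasal place assimilation): no segment meets the environment; /eixaofixaonmod/ is unchanged.
Rule 3 (final devoicing): /d/ is a voiced stop in word-final position, so it devoices to [t]. /eixaofixaonmod/ → eixaofixaonmot.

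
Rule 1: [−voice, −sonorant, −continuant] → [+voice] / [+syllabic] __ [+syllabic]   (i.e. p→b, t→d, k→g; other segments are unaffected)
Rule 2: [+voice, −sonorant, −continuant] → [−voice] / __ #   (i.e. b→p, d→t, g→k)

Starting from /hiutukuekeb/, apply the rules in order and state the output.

hiuduguegep

Rule 1 (intervocalic voicing): /t/ is a voiceless stop between vowels /u/ and /u/, so it voices to [d]. /k/ is a voiceless stop between vowels /u/ and /u/, so it voices to [g]. /k/ is a voiceless stop between vowels /e/ and /e/, so it voices to [g]. /hiutukuekeb/ → hiuduguegeb.
Rule 2 (final devoicing): /b/ is a voiced stop in word-final position, so it devoices to [p]. /hiuduguegeb/ → hiuduguegep.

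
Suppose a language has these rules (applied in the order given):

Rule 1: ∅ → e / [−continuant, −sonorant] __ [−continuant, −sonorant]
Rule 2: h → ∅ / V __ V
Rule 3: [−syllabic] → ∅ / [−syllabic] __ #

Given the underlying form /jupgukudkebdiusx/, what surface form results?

jupegukudekebedius

Rule 1 (stop-cluster e-epenthesis): /p/ and /g/ form a stop–stop cluster, so [e] is inserted between them. /d/ and /k/ form a stop–stop cluster, so [e] is inserted between them. /b/ and /d/ form a stop–stop cluster, so [e] is inserted between them. /jupgukudkebdiusx/ → jupegukudekebediusx.
Rule 2 (intervocalic h-deletion): no segment meets the environment; /jupegukudekebediusx/ is unchanged.
Rule 3 (final cluster simplification): /x/ is the second consonant of a word-final cluster /sx/, so it deletes. /jupegukudekebediusx/ → jupegukudekebedius.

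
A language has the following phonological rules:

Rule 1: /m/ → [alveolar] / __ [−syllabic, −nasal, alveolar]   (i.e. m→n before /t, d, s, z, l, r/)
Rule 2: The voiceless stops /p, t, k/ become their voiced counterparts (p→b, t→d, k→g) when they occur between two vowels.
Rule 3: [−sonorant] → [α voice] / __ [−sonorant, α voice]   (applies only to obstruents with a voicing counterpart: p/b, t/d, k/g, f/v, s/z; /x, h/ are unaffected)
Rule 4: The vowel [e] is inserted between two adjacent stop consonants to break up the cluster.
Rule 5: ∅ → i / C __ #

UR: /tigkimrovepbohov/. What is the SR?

Rule 1 (nasal place assimilation): /m/ precedes the alveolar consonant /r/, so it assimilates in place to [n]. /tigkimrovepbohov/ → tigkinrovepbohov.
Rule 2 (intervocalic voicing): no segment meets the environment; /tigkinrovepbohov/ is unchanged.
Rule 3 (regressive voicing assimilation): /g/ precedes the voiceless obstruent /k/, so it devoices to [k] by assimilation. /p/ precedes the voiced obstruent /b/, so it voices to [b] by assimilation. /tigkinrovepbohov/ → tikkinrovebbohov.
Rule 4 (stop-cluster e-epenthesis): /k/ and /k/ form a stop–stop cluster, so [e] is inserted between them. /b/ and /b/ form a stop–stop cluster, so [e] is inserted between them. /tikkinrovebbohov/ → tikekinrovebebohov.
Rule 5 (final i-epenthesis): the form ends in the consonant /v/, so [i] is inserted word-finally. /tikekinrovebebohov/ → tikekinrovebebohovi.

tikekinrovebebohovi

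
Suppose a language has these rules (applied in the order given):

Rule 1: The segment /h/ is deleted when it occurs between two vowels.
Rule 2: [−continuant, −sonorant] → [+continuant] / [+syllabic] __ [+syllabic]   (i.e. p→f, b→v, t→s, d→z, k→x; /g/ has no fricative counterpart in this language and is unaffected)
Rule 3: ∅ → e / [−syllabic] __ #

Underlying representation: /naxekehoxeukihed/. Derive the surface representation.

Rule 1 (intervocalic h-deletion): /h/ occurs between vowels /e/ and /o/, so it deletes. /h/ occurs between vowels /i/ and /e/, so it deletes. /naxekehoxeukihed/ → naxekeoxeukied.
Rule 2 (intervocalic spirantization): /k/ is a stop between vowels /e/ and /e/, so it spirantizes to the fricative [x]. /k/ is a stop between vowels /u/ and /i/, so it spirantizes to the fricative [x]. /naxekeoxeukied/ → naxexeoxeuxied.
Rule 3 (final e-epenthesis): the form ends in the consonant /d/, so [e] is inserted word-finally. /naxexeoxeuxied/ → naxexeoxeuxiede.

naxexeoxeuxiede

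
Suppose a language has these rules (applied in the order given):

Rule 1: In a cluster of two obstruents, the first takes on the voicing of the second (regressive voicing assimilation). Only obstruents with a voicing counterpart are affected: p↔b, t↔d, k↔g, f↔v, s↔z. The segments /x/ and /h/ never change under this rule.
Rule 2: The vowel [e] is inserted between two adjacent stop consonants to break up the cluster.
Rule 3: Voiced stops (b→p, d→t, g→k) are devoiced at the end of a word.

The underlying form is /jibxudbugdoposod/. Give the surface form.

Rule 1 (regressive voicing assimilation): /b/ precedes the voiceless obstruent /x/, so it devoices to [p] by assimilation. /jibxudbugdoposod/ → jipxudbugdoposod.
Rule 2 (stop-cluster e-epenthesis): /d/ and /b/ form a stop–stop cluster, so [e] is inserted between them. /g/ and /d/ form a stop–stop cluster, so [e] is inserted between them. /jipxudbugdoposod/ → jipxudebugedoposod.
Rule 3 (final devoicing): /d/ is a voiced stop in word-final position, so it devoices to [t]. /jipxudebugedoposod/ → jipxudebugedoposot.

jipxudebugedoposot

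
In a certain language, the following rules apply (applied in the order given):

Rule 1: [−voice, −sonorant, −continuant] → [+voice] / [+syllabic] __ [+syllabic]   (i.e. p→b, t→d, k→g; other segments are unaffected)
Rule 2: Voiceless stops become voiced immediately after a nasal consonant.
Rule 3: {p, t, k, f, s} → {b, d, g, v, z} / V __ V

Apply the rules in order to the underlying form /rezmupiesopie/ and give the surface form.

Rule 1 (intervocalic voicing): /p/ is a voiceless stop between vowels /u/ and /i/, so it voices to [b]. /p/ is a voiceless stop between vowels /o/ and /i/, so it voices to [b]. /rezmupiesopie/ → rezmubiesobie.
Rule 2 (post-nasal voicing): no segment meets the environment; /rezmubiesobie/ is unchanged.
Rule 3 (intervocalic voicing): /s/ is a voiceless obstruent between vowels /e/ and /o/, so it voices to [z]. /rezmubiesobie/ → rezmubiezobie.

rezmubiezobie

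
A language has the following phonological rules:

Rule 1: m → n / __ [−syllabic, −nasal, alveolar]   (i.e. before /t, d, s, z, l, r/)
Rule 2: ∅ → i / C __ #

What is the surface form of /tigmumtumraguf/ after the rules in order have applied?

tigmuntunragufi

Rule 1 (nasal place assimilation): /m/ precedes the alveolar consonant /t/, so it assimilates in place to [n]. /m/ precedes the alveolar consonant /r/, so it assimilates in place to [n]. /tigmumtumraguf/ → tigmuntunraguf.
Rule 2 (final i-epenthesis): the form ends in the consonant /f/, so [i] is inserted word-finally. /tigmuntunraguf/ → tigmuntunragufi.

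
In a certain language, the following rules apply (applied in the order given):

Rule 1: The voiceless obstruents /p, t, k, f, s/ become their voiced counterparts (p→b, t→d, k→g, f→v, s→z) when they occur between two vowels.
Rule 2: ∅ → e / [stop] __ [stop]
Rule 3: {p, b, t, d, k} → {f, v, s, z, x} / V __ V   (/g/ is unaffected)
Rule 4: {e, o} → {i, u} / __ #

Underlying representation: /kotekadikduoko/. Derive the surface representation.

kozegazixezuogu

Rule 1 (intervocalic voicing): /t/ is a voiceless obstruent between vowels /o/ and /e/, so it voices to [d]. /k/ is a voiceless obstruent between vowels /e/ and /a/, so it voices to [g]. /k/ is a voiceless obstruent between vowels /o/ and /o/, so it voices to [g]. /kotekadikduoko/ → kodegadikduogo.
Rule 2 (stop-cluster e-epenthesis): /k/ and /d/ form a stop–stop cluster, so [e] is inserted between them. /kodegadikduogo/ → kodegadikeduogo.
Rule 3 (intervocalic spirantization): /d/ is a stop between vowels /o/ and /e/, so it spirantizes to the fricative [z]. /d/ is a stop between vowels /a/ and /i/, so it spirantizes to the fricative [z]. /k/ is a stop between vowels /i/ and /e/, so it spirantizes to the fricative [x]. /d/ is a stop between vowels /e/ and /u/, so it spirantizes to the fricative [z]. /kodegadikeduogo/ → kozegazixezuogo.
Rule 4 (final vowel raising): /o/ is a mid vowel in word-final position, so it raises to [u]. /kozegazixezuogo/ → kozegazixezuogu.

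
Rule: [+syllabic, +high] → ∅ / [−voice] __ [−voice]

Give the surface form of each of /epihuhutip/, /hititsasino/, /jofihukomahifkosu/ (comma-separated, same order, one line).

ephhtp, httsasino, jofhkomahfkosu

/epihuhutip/: /i/ is a high vowel flanked by voiceless consonants /p/ and /h/, so it deletes. /u/ is a high vowel flanked by voiceless consonants /h/ and /h/, so it deletes. /u/ is a high vowel flanked by voiceless consonants /h/ and /t/, so it deletes. /i/ is a high vowel flanked by voiceless consonants /t/ and /p/, so it deletes. → [ephhtp].
/hititsasino/: /i/ is a high vowel flanked by voiceless consonants /h/ and /t/, so it deletes. /i/ is a high vowel flanked by voiceless consonants /t/ and /t/, so it deletes. → [httsasino].
/jofihukomahifkosu/: /i/ is a high vowel flanked by voiceless consonants /f/ and /h/, so it deletes. /u/ is a high vowel flanked by voiceless consonants /h/ and /k/, so it deletes. /i/ is a high vowel flanked by voiceless consonants /h/ and /f/, so it deletes. → [jofhkomahfkosu].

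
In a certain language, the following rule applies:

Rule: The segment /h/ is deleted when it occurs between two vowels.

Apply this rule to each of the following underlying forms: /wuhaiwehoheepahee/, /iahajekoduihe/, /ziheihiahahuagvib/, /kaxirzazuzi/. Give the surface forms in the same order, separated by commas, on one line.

wuaiweoeepaee, iaajekoduie, zieiiaauagvib, kaxirzazuzi

/wuhaiwehoheepahee/: /h/ occurs between vowels /u/ and /a/, so it deletes. /h/ occurs between vowels /e/ and /o/, so it deletes. /h/ occurs between vowels /o/ and /e/, so it deletes. /h/ occurs between vowels /a/ and /e/, so it deletes. → [wuaiweoeepaee].
/iahajekoduihe/: /h/ occurs between vowels /a/ and /a/, so it deletes. /h/ occurs between vowels /i/ and /e/, so it deletes. → [iaajekoduie].
/ziheihiahahuagvib/: /h/ occurs between vowels /i/ and /e/, so it deletes. /h/ occurs between vowels /i/ and /i/, so it deletes. /h/ occurs between vowels /a/ and /a/, so it deletes. /h/ occurs between vowels /a/ and /u/, so it deletes. → [zieiiaauagvib].
/kaxirzazuzi/: the rule's environment is not met; surfaces unchanged as [kaxirzazuzi].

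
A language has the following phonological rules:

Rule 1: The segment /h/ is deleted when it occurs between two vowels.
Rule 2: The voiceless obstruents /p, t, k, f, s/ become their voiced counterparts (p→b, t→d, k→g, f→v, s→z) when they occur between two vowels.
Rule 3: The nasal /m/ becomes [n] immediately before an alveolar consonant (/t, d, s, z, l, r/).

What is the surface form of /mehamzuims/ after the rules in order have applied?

meanzuins

Rule 1 (intervocalic h-deletion): /h/ occurs between vowels /e/ and /a/, so it deletes. /mehamzuims/ → meamzuims.
Rule 2 (intervocalic voicing): no segment meets the environment; /meamzuims/ is unchanged.
Rule 3 (nasal place assimilation): /m/ precedes the alveolar consonant /z/, so it assimilates in place to [n]. /m/ precedes the alveolar consonant /s/, so it assimilates in place to [n]. /meamzuims/ → meanzuins.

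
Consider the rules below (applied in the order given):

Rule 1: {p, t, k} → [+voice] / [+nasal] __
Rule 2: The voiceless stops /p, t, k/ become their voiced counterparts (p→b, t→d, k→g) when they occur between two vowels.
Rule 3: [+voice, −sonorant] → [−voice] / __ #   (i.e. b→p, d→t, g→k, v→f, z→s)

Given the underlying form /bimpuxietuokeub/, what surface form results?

bimbuxieduogeup

Rule 1 (post-nasal voicing): /p/ is a voiceless stop immediately after the nasal /m/, so it voices to [b]. /bimpuxietuokeub/ → bimbuxietuokeub.
Rule 2 (intervocalic voicing): /t/ is a voiceless stop between vowels /e/ and /u/, so it voices to [d]. /k/ is a voiceless stop between vowels /o/ and /e/, so it voices to [g]. /bimbuxietuokeub/ → bimbuxieduogeub.
Rule 3 (final devoicing): /b/ is a voiced obstruent in word-final position, so it devoices to [p]. /bimbuxieduogeub/ → bimbuxieduogeup.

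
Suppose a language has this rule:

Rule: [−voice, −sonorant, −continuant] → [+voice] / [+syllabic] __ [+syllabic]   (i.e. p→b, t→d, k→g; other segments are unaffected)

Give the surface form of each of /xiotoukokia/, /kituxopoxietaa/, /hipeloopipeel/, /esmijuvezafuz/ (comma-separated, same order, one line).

/xiotoukokia/: /t/ is a voiceless stop between vowels /o/ and /o/, so it voices to [d]. /k/ is a voiceless stop between vowels /u/ and /o/, so it voices to [g]. /k/ is a voiceless stop between vowels /o/ and /i/, so it voices to [g]. → [xiodougogia].
/kituxopoxietaa/: /t/ is a voiceless stop between vowels /i/ and /u/, so it voices to [d]. /p/ is a voiceless stop between vowels /o/ and /o/, so it voices to [b]. /t/ is a voiceless stop between vowels /e/ and /a/, so it voices to [d]. → [kiduxoboxiedaa].
/hipeloopipeel/: /p/ is a voiceless stop between vowels /i/ and /e/, so it voices to [b]. /p/ is a voiceless stop between vowels /o/ and /i/, so it voices to [b]. /p/ is a voiceless stop between vowels /i/ and /e/, so it voices to [b]. → [hibeloobibeel].
/esmijuvezafuz/: the rule's environment is not met; surfaces unchanged as [esmijuvezafuz].

xiodougogia, kiduxoboxiedaa, hibeloobibeel, esmijuvezafuz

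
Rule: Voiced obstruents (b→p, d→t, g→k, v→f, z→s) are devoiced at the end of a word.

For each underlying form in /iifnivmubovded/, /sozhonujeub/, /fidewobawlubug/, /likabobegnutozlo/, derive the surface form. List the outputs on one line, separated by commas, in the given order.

/iifnivmubovded/: /d/ is a voiced obstruent in word-final position, so it devoices to [t]. → [iifnivmubovdet].
/sozhonujeub/: /b/ is a voiced obstruent in word-final position, so it devoices to [p]. → [sozhonujeup].
/fidewobawlubug/: /g/ is a voiced obstruent in word-final position, so it devoices to [k]. → [fidewobawlubuk].
/likabobegnutozlo/: the rule's environment is not met; surfaces unchanged as [likabobegnutozlo].

iifnivmubovdet, sozhonujeup, fidewobawlubuk, likabobegnutozlo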